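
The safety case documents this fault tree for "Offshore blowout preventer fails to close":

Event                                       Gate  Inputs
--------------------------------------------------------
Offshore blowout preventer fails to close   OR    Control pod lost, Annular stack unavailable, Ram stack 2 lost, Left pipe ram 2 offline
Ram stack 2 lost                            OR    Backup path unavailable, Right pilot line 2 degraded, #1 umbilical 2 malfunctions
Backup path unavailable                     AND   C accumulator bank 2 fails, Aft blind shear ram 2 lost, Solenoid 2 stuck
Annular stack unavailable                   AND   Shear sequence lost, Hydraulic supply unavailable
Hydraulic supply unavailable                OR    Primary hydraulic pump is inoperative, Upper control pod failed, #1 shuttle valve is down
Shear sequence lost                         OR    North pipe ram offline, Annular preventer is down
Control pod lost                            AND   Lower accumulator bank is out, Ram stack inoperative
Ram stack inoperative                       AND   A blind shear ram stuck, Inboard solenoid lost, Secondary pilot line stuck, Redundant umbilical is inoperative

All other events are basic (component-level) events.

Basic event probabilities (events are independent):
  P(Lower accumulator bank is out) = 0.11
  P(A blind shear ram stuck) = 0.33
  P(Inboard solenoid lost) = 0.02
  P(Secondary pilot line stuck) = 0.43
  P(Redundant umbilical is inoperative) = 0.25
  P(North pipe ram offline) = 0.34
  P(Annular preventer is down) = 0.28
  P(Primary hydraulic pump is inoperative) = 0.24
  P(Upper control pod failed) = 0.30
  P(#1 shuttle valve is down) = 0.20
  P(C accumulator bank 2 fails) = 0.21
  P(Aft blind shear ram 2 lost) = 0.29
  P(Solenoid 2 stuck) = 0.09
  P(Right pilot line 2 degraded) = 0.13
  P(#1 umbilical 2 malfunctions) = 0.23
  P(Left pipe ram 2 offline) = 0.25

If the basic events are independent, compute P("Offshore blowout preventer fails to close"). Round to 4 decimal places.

P(Ram stack inoperative) [AND] = 0.33 × 0.02 × 0.43 × 0.25 = 0.000710
P(Control pod lost) [AND] = 0.11 × 0.000710 = 0.000078
P(Shear sequence lost) [OR] = 1 − (1−0.34) × (1−0.28) = 0.524800
P(Hydraulic supply unavailable) [OR] = 1 − (1−0.24) × (1−0.30) × (1−0.20) = 0.574400
P(Annular stack unavailable) [AND] = 0.524800 × 0.574400 = 0.301445
P(Backup path unavailable) [AND] = 0.21 × 0.29 × 0.09 = 0.005481
P(Ram stack 2 lost) [OR] = 1 − (1−0.005481) × (1−0.13) × (1−0.23) = 0.333772
P(Offshore blowout preventer fails to close) [OR] = 1 − (1−0.000078) × (1−0.301445) × (1−0.333772) × (1−0.25) = 0.650980
Rounded to 4 decimal places: P(Offshore blowout preventer fails to close) ≈ 0.6510.

0.6510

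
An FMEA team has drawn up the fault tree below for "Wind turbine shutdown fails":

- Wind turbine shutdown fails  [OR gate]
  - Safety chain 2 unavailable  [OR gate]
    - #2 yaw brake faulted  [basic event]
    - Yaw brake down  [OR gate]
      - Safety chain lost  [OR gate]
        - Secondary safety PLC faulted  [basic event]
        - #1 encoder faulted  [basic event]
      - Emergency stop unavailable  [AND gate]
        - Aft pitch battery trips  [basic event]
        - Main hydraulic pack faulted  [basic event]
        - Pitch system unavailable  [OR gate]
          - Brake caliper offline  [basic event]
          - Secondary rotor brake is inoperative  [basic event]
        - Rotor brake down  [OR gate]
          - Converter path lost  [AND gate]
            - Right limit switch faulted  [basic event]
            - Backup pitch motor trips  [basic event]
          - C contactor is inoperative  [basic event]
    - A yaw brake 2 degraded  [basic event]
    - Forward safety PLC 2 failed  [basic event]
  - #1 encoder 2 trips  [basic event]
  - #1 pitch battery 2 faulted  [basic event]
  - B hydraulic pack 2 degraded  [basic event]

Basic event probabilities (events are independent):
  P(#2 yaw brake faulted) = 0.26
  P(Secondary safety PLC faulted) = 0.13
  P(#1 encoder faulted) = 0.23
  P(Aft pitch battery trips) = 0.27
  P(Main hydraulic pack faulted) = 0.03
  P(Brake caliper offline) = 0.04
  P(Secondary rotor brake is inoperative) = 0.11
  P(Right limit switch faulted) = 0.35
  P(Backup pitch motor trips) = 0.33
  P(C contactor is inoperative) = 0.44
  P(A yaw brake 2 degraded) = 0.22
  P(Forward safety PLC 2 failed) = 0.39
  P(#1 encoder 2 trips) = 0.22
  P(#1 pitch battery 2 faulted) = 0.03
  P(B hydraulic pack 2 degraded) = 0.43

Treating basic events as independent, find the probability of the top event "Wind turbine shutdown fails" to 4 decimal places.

P(Safety chain lost) [OR] = 1 − (1−0.13) × (1−0.23) = 0.330100
P(Pitch system unavailable) [OR] = 1 − (1−0.04) × (1−0.11) = 0.145600
P(Converter path lost) [AND] = 0.35 × 0.33 = 0.115500
P(Rotor brake down) [OR] = 1 − (1−0.115500) × (1−0.44) = 0.504680
P(Emergency stop unavailable) [AND] = 0.27 × 0.03 × 0.145600 × 0.504680 = 0.000595
P(Yaw brake down) [OR] = 1 − (1−0.330100) × (1−0.000595) = 0.330499
P(Safety chain 2 unavailable) [OR] = 1 − (1−0.26) × (1−0.330499) × (1−0.22) × (1−0.39) = 0.764274
P(Wind turbine shutdown fails) [OR] = 1 − (1−0.764274) × (1−0.22) × (1−0.03) × (1−0.43) = 0.898340
Rounded to 4 decimal places: P(Wind turbine shutdown fails) ≈ 0.8983.

0.8983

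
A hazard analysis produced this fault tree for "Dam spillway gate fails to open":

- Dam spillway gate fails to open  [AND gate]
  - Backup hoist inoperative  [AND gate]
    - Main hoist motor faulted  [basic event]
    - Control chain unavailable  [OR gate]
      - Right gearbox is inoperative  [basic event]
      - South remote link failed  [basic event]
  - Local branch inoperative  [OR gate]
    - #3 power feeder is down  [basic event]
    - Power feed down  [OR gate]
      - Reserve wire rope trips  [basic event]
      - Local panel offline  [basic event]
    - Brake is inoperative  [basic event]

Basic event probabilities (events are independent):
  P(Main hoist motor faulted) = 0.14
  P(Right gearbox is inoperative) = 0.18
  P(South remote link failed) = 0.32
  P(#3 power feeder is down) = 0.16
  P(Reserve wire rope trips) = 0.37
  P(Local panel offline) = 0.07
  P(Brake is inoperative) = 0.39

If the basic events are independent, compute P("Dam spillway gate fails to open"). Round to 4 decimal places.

0.0433

P(Control chain unavailable) [OR] = 1 − (1−0.18) × (1−0.32) = 0.442400
P(Backup hoist inoperative) [AND] = 0.14 × 0.442400 = 0.061936
P(Power feed down) [OR] = 1 − (1−0.37) × (1−0.07) = 0.414100
P(Local branch inoperative) [OR] = 1 − (1−0.16) × (1−0.414100) × (1−0.39) = 0.699785
P(Dam spillway gate fails to open) [AND] = 0.061936 × 0.699785 = 0.043342
Rounded to 4 decimal places: P(Dam spillway gate fails to open) ≈ 0.0433.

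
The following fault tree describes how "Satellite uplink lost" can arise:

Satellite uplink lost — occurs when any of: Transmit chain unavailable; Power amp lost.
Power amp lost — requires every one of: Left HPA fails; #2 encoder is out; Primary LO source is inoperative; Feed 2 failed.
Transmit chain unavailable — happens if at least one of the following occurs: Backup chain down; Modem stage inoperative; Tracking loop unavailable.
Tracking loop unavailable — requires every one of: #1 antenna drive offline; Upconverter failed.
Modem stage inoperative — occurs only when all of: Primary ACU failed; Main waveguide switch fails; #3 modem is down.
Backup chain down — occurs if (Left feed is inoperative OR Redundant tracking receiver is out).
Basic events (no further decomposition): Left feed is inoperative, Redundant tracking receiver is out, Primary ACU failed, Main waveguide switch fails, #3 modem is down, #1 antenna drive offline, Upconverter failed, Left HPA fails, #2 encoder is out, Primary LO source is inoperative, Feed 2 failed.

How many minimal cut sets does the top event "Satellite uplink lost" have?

Backup chain down [OR]: union of children's cut sets → 2 cut set(s).
Modem stage inoperative [AND]: one cut set from each child combined → 1 × 1 × 1 = 1 cut set(s).
Tracking loop unavailable [AND]: one cut set from each child combined → 1 × 1 = 1 cut set(s).
Transmit chain unavailable [OR]: union of children's cut sets → 4 cut set(s).
Power amp lost [AND]: one cut set from each child combined → 1 × 1 × 1 × 1 = 1 cut set(s).
Satellite uplink lost [OR]: union of children's cut sets → 5 cut set(s).
Minimal cut sets: {Left feed is inoperative}; {Redundant tracking receiver is out}; {#3 modem is down, Main waveguide switch fails, Primary ACU failed}; {#1 antenna drive offline, Upconverter failed}; {#2 encoder is out, Feed 2 failed, Left HPA fails, Primary LO source is inoperative}.

5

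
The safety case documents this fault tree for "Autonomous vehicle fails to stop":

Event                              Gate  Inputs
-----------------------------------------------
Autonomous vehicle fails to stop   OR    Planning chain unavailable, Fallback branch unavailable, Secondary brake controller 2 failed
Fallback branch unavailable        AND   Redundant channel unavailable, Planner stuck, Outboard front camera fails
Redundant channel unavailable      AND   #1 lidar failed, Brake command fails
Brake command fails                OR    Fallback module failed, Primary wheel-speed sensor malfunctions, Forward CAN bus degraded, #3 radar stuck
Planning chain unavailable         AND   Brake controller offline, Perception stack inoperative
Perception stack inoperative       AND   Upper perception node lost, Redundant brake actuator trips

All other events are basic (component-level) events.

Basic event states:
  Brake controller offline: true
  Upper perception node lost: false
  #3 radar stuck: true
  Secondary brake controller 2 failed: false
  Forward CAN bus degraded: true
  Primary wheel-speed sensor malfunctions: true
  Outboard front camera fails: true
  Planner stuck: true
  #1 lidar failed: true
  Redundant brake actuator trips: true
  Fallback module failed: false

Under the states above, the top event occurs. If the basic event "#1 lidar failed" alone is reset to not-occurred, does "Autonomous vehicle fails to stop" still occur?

Counterfactual: set "#1 lidar failed" to not occurred.
Perception stack inoperative [AND]: Upper perception node lost=not, Redundant brake actuator trips=occurs → not all inputs occur → does not occur.
Planning chain unavailable [AND]: Brake controller offline=occurs, Perception stack inoperative=not → not all inputs occur → does not occur.
Brake command fails [OR]: Fallback module failed=not, Primary wheel-speed sensor malfunctions=occurs, Forward CAN bus degraded=occurs, #3 radar stuck=occurs → at least one input occurs → occurs.
Redundant channel unavailable [AND]: #1 lidar failed=not, Brake command fails=occurs → not all inputs occur → does not occur.
Fallback branch unavailable [AND]: Redundant channel unavailable=not, Planner stuck=occurs, Outboard front camera fails=occurs → not all inputs occur → does not occur.
Autonomous vehicle fails to stop [OR]: Planning chain unavailable=not, Fallback branch unavailable=not, Secondary brake controller 2 failed=not → no input occurs → does not occur.

No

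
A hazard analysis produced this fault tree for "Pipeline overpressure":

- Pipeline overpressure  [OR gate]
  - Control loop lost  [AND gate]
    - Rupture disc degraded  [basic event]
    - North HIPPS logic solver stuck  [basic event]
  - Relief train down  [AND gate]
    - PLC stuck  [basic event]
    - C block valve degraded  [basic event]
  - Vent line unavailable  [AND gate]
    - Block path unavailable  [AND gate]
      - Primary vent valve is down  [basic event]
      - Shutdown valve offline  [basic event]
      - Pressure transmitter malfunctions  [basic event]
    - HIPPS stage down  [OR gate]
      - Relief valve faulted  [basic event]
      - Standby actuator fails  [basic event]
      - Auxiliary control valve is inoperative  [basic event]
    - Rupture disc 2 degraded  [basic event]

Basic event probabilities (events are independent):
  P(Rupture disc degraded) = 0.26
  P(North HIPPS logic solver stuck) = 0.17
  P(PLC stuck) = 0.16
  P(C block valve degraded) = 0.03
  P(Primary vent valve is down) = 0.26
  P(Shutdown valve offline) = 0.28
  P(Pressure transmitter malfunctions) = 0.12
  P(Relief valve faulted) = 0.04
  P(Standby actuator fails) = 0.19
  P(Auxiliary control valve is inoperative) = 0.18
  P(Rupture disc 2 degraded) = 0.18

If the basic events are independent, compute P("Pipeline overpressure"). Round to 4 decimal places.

P(Control loop lost) [AND] = 0.26 × 0.17 = 0.044200
P(Relief train down) [AND] = 0.16 × 0.03 = 0.004800
P(Block path unavailable) [AND] = 0.26 × 0.28 × 0.12 = 0.008736
P(HIPPS stage down) [OR] = 1 − (1−0.04) × (1−0.19) × (1−0.18) = 0.362368
P(Vent line unavailable) [AND] = 0.008736 × 0.362368 × 0.18 = 0.000570
P(Pipeline overpressure) [OR] = 1 − (1−0.044200) × (1−0.004800) × (1−0.000570) = 0.049330
Rounded to 4 decimal places: P(Pipeline overpressure) ≈ 0.0493.

0.0493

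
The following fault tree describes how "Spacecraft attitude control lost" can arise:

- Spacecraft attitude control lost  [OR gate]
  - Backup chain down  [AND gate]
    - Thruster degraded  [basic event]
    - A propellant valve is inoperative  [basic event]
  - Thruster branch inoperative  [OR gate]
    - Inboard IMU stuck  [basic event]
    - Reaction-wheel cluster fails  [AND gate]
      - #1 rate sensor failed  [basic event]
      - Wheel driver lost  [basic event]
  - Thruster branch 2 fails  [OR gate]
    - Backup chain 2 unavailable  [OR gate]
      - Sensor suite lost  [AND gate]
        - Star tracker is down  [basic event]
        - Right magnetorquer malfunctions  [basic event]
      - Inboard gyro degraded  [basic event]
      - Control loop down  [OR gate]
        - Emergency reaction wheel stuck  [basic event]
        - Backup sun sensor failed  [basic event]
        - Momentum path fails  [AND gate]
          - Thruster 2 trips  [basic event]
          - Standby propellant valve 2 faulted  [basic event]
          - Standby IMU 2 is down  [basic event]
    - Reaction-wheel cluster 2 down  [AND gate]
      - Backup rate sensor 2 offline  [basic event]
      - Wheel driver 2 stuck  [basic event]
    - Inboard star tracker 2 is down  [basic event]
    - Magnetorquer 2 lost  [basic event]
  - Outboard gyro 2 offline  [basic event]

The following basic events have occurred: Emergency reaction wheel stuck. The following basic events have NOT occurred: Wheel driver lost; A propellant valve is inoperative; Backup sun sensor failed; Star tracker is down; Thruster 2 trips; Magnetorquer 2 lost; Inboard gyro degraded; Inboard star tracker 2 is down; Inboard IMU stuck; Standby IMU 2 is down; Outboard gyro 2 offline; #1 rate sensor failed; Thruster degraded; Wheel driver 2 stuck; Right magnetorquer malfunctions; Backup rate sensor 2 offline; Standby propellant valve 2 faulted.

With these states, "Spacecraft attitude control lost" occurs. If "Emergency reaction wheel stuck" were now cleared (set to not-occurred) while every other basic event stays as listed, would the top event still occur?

Counterfactual: set "Emergency reaction wheel stuck" to not occurred.
Backup chain down [AND]: Thruster degraded=not, A propellant valve is inoperative=not → not all inputs occur → does not occur.
Reaction-wheel cluster fails [AND]: #1 rate sensor failed=not, Wheel driver lost=not → not all inputs occur → does not occur.
Thruster branch inoperative [OR]: Inboard IMU stuck=not, Reaction-wheel cluster fails=not → no input occurs → does not occur.
Sensor suite lost [AND]: Star tracker is down=not, Right magnetorquer malfunctions=not → not all inputs occur → does not occur.
Momentum path fails [AND]: Thruster 2 trips=not, Standby propellant valve 2 faulted=not, Standby IMU 2 is down=not → not all inputs occur → does not occur.
Control loop down [OR]: Emergency reaction wheel stuck=not, Backup sun sensor failed=not, Momentum path fails=not → no input occurs → does not occur.
Backup chain 2 unavailable [OR]: Sensor suite lost=not, Inboard gyro degraded=not, Control loop down=not → no input occurs → does not occur.
Reaction-wheel cluster 2 down [AND]: Backup rate sensor 2 offline=not, Wheel driver 2 stuck=not → not all inputs occur → does not occur.
Thruster branch 2 fails [OR]: Backup chain 2 unavailable=not, Reaction-wheel cluster 2 down=not, Inboard star tracker 2 is down=not, Magnetorquer 2 lost=not → no input occurs → does not occur.
Spacecraft attitude control lost [OR]: Backup chain down=not, Thruster branch inoperative=not, Thruster branch 2 fails=not, Outboard gyro 2 offline=not → no input occurs → does not occur.

No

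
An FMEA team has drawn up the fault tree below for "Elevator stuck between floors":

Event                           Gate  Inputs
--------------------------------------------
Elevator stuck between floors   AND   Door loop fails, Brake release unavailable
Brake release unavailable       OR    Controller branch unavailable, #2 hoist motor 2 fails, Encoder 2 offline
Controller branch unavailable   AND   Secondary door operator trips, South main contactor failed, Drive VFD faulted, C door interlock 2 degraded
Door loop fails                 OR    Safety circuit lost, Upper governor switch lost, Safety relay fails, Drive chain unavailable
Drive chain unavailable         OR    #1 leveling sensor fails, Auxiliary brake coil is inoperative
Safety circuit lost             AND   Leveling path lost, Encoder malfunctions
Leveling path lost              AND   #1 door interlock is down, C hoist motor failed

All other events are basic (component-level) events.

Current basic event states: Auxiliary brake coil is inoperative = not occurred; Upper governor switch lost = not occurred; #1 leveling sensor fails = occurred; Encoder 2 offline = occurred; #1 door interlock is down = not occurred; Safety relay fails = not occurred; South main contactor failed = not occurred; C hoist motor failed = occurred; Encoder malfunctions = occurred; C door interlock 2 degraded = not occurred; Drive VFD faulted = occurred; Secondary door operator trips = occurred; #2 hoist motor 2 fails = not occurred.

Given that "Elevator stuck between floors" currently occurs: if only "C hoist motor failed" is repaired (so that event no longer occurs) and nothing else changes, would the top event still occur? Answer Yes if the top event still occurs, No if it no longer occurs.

Yes

Counterfactual: set "C hoist motor failed" to not occurred.
Leveling path lost [AND]: #1 door interlock is down=not, C hoist motor failed=not → not all inputs occur → does not occur.
Safety circuit lost [AND]: Leveling path lost=not, Encoder malfunctions=occurs → not all inputs occur → does not occur.
Drive chain unavailable [OR]: #1 leveling sensor fails=occurs, Auxiliary brake coil is inoperative=not → at least one input occurs → occurs.
Door loop fails [OR]: Safety circuit lost=not, Upper governor switch lost=not, Safety relay fails=not, Drive chain unavailable=occurs → at least one input occurs → occurs.
Controller branch unavailable [AND]: Secondary door operator trips=occurs, South main contactor failed=not, Drive VFD faulted=occurs, C door interlock 2 degraded=not → not all inputs occur → does not occur.
Brake release unavailable [OR]: Controller branch unavailable=not, #2 hoist motor 2 fails=not, Encoder 2 offline=occurs → at least one input occurs → occurs.
Elevator stuck between floors [AND]: Door loop fails=occurs, Brake release unavailable=occurs → all inputs occur → occurs.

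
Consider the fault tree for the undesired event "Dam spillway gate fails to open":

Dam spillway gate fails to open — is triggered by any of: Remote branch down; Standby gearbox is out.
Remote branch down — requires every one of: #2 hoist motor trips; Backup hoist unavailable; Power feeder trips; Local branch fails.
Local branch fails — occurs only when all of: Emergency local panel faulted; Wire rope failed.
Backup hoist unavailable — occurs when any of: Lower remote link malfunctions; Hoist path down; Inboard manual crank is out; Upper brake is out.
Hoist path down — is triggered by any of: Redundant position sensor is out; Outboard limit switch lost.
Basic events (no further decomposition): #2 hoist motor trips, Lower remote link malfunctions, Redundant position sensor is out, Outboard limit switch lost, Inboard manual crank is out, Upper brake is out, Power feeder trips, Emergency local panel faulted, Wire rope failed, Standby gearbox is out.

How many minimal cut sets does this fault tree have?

6

Hoist path down [OR]: union of children's cut sets → 2 cut set(s).
Backup hoist unavailable [OR]: union of children's cut sets → 5 cut set(s).
Local branch fails [AND]: one cut set from each child combined → 1 × 1 = 1 cut set(s).
Remote branch down [AND]: one cut set from each child combined → 1 × 5 × 1 × 1 = 5 cut set(s).
Dam spillway gate fails to open [OR]: union of children's cut sets → 6 cut set(s).
Minimal cut sets: {#2 hoist motor trips, Emergency local panel faulted, Lower remote link malfunctions, Power feeder trips, Wire rope failed}; {#2 hoist motor trips, Emergency local panel faulted, Power feeder trips, Redundant position sensor is out, Wire rope failed}; {#2 hoist motor trips, Emergency local panel faulted, Outboard limit switch lost, Power feeder trips, Wire rope failed}; {#2 hoist motor trips, Emergency local panel faulted, Inboard manual crank is out, Power feeder trips, Wire rope failed}; {#2 hoist motor trips, Emergency local panel faulted, Power feeder trips, Upper brake is out, Wire rope failed}; {Standby gearbox is out}.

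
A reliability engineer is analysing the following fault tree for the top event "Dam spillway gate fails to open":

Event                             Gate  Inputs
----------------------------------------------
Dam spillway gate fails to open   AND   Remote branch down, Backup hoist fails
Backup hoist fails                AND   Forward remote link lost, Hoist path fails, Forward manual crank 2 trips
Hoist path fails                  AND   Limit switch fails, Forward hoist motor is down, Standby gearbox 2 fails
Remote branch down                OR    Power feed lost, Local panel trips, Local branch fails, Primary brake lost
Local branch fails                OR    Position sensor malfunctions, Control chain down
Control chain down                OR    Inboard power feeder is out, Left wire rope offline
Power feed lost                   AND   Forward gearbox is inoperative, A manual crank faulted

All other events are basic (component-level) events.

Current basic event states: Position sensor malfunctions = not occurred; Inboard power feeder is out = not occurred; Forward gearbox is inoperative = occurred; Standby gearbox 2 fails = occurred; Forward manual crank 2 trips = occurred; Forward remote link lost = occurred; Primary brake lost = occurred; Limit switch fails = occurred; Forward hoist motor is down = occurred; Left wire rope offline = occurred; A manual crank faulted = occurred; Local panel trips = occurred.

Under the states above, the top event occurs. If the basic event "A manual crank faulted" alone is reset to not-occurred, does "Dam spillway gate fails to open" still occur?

Yes

Counterfactual: set "A manual crank faulted" to not occurred.
Power feed lost [AND]: Forward gearbox is inoperative=occurs, A manual crank faulted=not → not all inputs occur → does not occur.
Control chain down [OR]: Inboard power feeder is out=not, Left wire rope offline=occurs → at least one input occurs → occurs.
Local branch fails [OR]: Position sensor malfunctions=not, Control chain down=occurs → at least one input occurs → occurs.
Remote branch down [OR]: Power feed lost=not, Local panel trips=occurs, Local branch fails=occurs, Primary brake lost=occurs → at least one input occurs → occurs.
Hoist path fails [AND]: Limit switch fails=occurs, Forward hoist motor is down=occurs, Standby gearbox 2 fails=occurs → all inputs occur → occurs.
Backup hoist fails [AND]: Forward remote link lost=occurs, Hoist path fails=occurs, Forward manual crank 2 trips=occurs → all inputs occur → occurs.
Dam spillway gate fails to open [AND]: Remote branch down=occurs, Backup hoist fails=occurs → all inputs occur → occurs.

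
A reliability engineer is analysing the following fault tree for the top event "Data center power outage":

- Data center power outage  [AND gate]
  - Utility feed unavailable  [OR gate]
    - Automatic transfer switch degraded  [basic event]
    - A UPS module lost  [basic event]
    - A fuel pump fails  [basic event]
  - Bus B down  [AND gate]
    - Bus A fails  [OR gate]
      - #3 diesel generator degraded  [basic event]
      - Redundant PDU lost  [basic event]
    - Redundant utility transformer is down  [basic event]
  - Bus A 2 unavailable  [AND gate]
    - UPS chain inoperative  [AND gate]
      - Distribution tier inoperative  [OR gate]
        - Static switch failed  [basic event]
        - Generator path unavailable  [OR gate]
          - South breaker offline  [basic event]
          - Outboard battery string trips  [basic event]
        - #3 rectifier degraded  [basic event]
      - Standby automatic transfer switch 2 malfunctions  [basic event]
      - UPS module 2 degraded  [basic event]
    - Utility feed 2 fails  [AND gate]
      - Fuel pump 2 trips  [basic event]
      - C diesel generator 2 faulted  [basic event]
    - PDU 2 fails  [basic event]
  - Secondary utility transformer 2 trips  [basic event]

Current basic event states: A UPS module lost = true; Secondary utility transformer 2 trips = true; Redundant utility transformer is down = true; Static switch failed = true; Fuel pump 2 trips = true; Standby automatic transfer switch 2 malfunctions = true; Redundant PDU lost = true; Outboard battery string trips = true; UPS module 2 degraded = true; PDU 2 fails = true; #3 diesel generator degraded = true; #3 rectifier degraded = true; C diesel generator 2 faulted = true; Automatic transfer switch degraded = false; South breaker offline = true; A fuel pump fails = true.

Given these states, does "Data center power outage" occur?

Utility feed unavailable [OR]: Automatic transfer switch degraded=not, A UPS module lost=occurs, A fuel pump fails=occurs → at least one input occurs → occurs.
Bus A fails [OR]: #3 diesel generator degraded=occurs, Redundant PDU lost=occurs → at least one input occurs → occurs.
Bus B down [AND]: Bus A fails=occurs, Redundant utility transformer is down=occurs → all inputs occur → occurs.
Generator path unavailable [OR]: South breaker offline=occurs, Outboard battery string trips=occurs → at least one input occurs → occurs.
Distribution tier inoperative [OR]: Static switch failed=occurs, Generator path unavailable=occurs, #3 rectifier degraded=occurs → at least one input occurs → occurs.
UPS chain inoperative [AND]: Distribution tier inoperative=occurs, Standby automatic transfer switch 2 malfunctions=occurs, UPS module 2 degraded=occurs → all inputs occur → occurs.
Utility feed 2 fails [AND]: Fuel pump 2 trips=occurs, C diesel generator 2 faulted=occurs → all inputs occur → occurs.
Bus A 2 unavailable [AND]: UPS chain inoperative=occurs, Utility feed 2 fails=occurs, PDU 2 fails=occurs → all inputs occur → occurs.
Data center power outage [AND]: Utility feed unavailable=occurs, Bus B down=occurs, Bus A 2 unavailable=occurs, Secondary utility transformer 2 trips=occurs → all inputs occur → occurs.

Yes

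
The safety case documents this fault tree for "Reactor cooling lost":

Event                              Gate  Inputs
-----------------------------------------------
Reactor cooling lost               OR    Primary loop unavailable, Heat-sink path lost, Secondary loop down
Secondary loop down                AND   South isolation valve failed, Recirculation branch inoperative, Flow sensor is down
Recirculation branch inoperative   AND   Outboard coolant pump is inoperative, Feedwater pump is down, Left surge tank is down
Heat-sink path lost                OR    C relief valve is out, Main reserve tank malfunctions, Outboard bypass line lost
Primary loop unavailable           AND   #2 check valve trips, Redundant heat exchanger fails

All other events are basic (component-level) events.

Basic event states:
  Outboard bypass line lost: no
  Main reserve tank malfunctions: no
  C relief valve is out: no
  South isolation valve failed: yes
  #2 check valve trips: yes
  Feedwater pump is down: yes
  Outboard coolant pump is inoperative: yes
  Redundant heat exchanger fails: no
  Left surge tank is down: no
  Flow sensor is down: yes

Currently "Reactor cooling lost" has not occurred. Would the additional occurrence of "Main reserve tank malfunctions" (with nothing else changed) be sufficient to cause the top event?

Counterfactual: set "Main reserve tank malfunctions" to occurred.
Primary loop unavailable [AND]: #2 check valve trips=occurs, Redundant heat exchanger fails=not → not all inputs occur → does not occur.
Heat-sink path lost [OR]: C relief valve is out=not, Main reserve tank malfunctions=occurs, Outboard bypass line lost=not → at least one input occurs → occurs.
Recirculation branch inoperative [AND]: Outboard coolant pump is inoperative=occurs, Feedwater pump is down=occurs, Left surge tank is down=not → not all inputs occur → does not occur.
Secondary loop down [AND]: South isolation valve failed=occurs, Recirculation branch inoperative=not, Flow sensor is down=occurs → not all inputs occur → does not occur.
Reactor cooling lost [OR]: Primary loop unavailable=not, Heat-sink path lost=occurs, Secondary loop down=not → at least one input occurs → occurs.

Yes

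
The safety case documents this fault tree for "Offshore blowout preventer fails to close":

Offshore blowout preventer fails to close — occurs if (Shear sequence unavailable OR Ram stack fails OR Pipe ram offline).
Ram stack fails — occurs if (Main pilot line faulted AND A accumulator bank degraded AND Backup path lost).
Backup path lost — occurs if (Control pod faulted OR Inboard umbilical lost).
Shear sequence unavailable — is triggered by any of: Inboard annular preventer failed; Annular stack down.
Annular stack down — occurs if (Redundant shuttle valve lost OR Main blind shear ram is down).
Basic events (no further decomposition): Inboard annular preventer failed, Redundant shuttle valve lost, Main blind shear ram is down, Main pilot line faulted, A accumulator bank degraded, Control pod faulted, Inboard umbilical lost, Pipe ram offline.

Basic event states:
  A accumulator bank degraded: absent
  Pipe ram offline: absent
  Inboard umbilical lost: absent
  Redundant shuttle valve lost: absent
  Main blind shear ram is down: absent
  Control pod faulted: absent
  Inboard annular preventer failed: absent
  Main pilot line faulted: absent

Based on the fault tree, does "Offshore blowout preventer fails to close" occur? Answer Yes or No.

No

Annular stack down [OR]: Redundant shuttle valve lost=not, Main blind shear ram is down=not → no input occurs → does not occur.
Shear sequence unavailable [OR]: Inboard annular preventer failed=not, Annular stack down=not → no input occurs → does not occur.
Backup path lost [OR]: Control pod faulted=not, Inboard umbilical lost=not → no input occurs → does not occur.
Ram stack fails [AND]: Main pilot line faulted=not, A accumulator bank degraded=not, Backup path lost=not → not all inputs occur → does not occur.
Offshore blowout preventer fails to close [OR]: Shear sequence unavailable=not, Ram stack fails=not, Pipe ram offline=not → no input occurs → does not occur.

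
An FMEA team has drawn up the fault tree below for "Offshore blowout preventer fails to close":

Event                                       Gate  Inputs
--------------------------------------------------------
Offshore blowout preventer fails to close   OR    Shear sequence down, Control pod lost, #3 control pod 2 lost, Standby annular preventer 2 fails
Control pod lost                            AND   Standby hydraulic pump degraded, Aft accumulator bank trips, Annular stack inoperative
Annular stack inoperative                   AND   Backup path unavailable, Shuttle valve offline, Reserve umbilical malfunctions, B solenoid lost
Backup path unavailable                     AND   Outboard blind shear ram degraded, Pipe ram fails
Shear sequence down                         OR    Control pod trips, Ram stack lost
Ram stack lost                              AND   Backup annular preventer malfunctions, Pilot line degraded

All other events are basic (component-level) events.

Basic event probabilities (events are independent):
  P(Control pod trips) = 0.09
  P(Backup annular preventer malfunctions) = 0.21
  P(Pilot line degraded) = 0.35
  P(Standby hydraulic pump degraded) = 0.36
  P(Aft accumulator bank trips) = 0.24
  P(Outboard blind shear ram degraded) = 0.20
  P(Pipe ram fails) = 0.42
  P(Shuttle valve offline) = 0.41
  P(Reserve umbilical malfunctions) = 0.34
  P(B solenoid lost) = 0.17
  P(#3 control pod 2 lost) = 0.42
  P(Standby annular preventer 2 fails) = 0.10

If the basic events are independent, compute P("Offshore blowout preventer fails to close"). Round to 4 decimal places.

P(Ram stack lost) [AND] = 0.21 × 0.35 = 0.073500
P(Shear sequence down) [OR] = 1 − (1−0.09) × (1−0.073500) = 0.156885
P(Backup path unavailable) [AND] = 0.20 × 0.42 = 0.084000
P(Annular stack inoperative) [AND] = 0.084000 × 0.41 × 0.34 × 0.17 = 0.001991
P(Control pod lost) [AND] = 0.36 × 0.24 × 0.001991 = 0.000172
P(Offshore blowout preventer fails to close) [OR] = 1 − (1−0.156885) × (1−0.000172) × (1−0.42) × (1−0.10) = 0.559970
Rounded to 4 decimal places: P(Offshore blowout preventer fails to close) ≈ 0.5600.

0.5600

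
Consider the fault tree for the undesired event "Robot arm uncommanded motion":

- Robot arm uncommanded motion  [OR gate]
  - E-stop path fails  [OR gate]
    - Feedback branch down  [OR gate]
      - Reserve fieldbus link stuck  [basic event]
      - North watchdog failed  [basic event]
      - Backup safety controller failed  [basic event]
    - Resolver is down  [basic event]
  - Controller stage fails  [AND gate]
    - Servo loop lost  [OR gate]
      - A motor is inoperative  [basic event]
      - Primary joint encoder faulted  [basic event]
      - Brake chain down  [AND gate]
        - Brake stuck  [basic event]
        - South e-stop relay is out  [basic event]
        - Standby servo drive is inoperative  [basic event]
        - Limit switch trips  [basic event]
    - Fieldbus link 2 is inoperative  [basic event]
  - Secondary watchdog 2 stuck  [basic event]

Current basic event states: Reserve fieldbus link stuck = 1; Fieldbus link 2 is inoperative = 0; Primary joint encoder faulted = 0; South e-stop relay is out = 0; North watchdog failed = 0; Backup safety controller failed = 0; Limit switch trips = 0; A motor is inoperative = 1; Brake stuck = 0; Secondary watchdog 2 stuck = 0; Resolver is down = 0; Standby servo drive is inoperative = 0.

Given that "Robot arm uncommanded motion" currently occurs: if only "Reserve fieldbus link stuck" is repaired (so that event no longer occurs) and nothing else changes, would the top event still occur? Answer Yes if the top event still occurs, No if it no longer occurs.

Counterfactual: set "Reserve fieldbus link stuck" to not occurred.
Feedback branch down [OR]: Reserve fieldbus link stuck=not, North watchdog failed=not, Backup safety controller failed=not → no input occurs → does not occur.
E-stop path fails [OR]: Feedback branch down=not, Resolver is down=not → no input occurs → does not occur.
Brake chain down [AND]: Brake stuck=not, South e-stop relay is out=not, Standby servo drive is inoperative=not, Limit switch trips=not → not all inputs occur → does not occur.
Servo loop lost [OR]: A motor is inoperative=occurs, Primary joint encoder faulted=not, Brake chain down=not → at least one input occurs → occurs.
Controller stage fails [AND]: Servo loop lost=occurs, Fieldbus link 2 is inoperative=not → not all inputs occur → does not occur.
Robot arm uncommanded motion [OR]: E-stop path fails=not, Controller stage fails=not, Secondary watchdog 2 stuck=not → no input occurs → does not occur.

No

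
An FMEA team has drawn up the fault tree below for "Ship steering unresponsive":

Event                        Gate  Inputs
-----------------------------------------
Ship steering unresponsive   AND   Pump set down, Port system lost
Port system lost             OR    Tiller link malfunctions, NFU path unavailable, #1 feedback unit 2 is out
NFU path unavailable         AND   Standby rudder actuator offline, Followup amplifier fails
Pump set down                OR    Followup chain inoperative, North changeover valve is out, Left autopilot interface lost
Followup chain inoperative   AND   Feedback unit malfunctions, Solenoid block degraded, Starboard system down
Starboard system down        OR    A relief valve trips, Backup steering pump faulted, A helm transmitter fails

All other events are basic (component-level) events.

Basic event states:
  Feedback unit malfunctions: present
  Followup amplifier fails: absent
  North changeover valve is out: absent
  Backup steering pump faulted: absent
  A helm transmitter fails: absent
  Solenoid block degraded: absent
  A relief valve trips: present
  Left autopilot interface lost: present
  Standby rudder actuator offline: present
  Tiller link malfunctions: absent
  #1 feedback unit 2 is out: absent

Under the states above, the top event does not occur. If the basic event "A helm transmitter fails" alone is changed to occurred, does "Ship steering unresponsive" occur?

Counterfactual: set "A helm transmitter fails" to occurred.
Starboard system down [OR]: A relief valve trips=occurs, Backup steering pump faulted=not, A helm transmitter fails=occurs → at least one input occurs → occurs.
Followup chain inoperative [AND]: Feedback unit malfunctions=occurs, Solenoid block degraded=not, Starboard system down=occurs → not all inputs occur → does not occur.
Pump set down [OR]: Followup chain inoperative=not, North changeover valve is out=not, Left autopilot interface lost=occurs → at least one input occurs → occurs.
NFU path unavailable [AND]: Standby rudder actuator offline=occurs, Followup amplifier fails=not → not all inputs occur → does not occur.
Port system lost [OR]: Tiller link malfunctions=not, NFU path unavailable=not, #1 feedback unit 2 is out=not → no input occurs → does not occur.
Ship steering unresponsive [AND]: Pump set down=occurs, Port system lost=not → not all inputs occur → does not occur.

No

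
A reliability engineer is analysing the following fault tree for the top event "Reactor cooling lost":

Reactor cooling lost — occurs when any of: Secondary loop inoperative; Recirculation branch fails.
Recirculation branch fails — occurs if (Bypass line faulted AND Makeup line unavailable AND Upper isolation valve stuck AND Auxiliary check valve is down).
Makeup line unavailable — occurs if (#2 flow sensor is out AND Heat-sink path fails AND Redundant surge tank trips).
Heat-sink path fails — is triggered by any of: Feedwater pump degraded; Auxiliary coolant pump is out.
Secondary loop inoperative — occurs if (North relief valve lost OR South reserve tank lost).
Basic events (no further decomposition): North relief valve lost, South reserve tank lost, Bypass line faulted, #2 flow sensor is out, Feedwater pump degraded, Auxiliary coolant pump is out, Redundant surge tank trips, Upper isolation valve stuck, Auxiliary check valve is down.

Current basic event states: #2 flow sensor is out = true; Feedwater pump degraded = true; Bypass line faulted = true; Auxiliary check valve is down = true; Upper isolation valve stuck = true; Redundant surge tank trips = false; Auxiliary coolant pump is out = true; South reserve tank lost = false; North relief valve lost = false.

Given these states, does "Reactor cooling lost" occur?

Secondary loop inoperative [OR]: North relief valve lost=not, South reserve tank lost=not → no input occurs → does not occur.
Heat-sink path fails [OR]: Feedwater pump degraded=occurs, Auxiliary coolant pump is out=occurs → at least one input occurs → occurs.
Makeup line unavailable [AND]: #2 flow sensor is out=occurs, Heat-sink path fails=occurs, Redundant surge tank trips=not → not all inputs occur → does not occur.
Recirculation branch fails [AND]: Bypass line faulted=occurs, Makeup line unavailable=not, Upper isolation valve stuck=occurs, Auxiliary check valve is down=occurs → not all inputs occur → does not occur.
Reactor cooling lost [OR]: Secondary loop inoperative=not, Recirculation branch fails=not → no input occurs → does not occur.

No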